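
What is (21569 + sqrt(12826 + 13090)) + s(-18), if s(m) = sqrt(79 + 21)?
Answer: 21579 + 2*sqrt(6479) ≈ 21740.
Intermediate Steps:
s(m) = 10 (s(m) = sqrt(100) = 10)
(21569 + sqrt(12826 + 13090)) + s(-18) = (21569 + sqrt(12826 + 13090)) + 10 = (21569 + sqrt(25916)) + 10 = (21569 + 2*sqrt(6479)) + 10 = 21579 + 2*sqrt(6479)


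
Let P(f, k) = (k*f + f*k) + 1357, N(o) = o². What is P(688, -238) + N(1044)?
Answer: 763805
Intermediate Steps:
P(f, k) = 1357 + 2*f*k (P(f, k) = (f*k + f*k) + 1357 = 2*f*k + 1357 = 1357 + 2*f*k)
P(688, -238) + N(1044) = (1357 + 2*688*(-238)) + 1044² = (1357 - 327488) + 1089936 = -326131 + 1089936 = 763805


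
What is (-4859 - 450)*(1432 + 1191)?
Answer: -13925507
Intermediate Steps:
(-4859 - 450)*(1432 + 1191) = -5309*2623 = -13925507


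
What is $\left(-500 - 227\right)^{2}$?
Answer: $528529$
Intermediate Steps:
$\left(-500 - 227\right)^{2} = \left(-727\right)^{2} = 528529$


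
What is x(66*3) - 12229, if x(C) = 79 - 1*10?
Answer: -12160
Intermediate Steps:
x(C) = 69 (x(C) = 79 - 10 = 69)
x(66*3) - 12229 = 69 - 12229 = -12160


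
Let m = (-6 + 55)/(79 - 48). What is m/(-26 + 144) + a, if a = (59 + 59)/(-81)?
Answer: -427675/296298 ≈ -1.4434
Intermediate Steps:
m = 49/31 ≈ 1.5806
a = -118/81 (a = 118*(-1/81) = -118/81 ≈ -1.4568)
m/(-26 + 144) + a = 49/(31*(-26 + 144)) - 118/81 = (49/31)/118 - 118/81 = (49/31)*(1/118) - 118/81 = 49/3658 - 118/81 = -427675/296298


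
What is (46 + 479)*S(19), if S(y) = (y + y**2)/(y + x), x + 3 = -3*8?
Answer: -49875/2 ≈ -24938.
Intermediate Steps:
x = -27 (x = -3 - 3*8 = -3 - 24 = -27)
S(y) = (y + y**2)/(-27 + y) (S(y) = (y + y**2)/(y - 27) = (y + y**2)/(-27 + y))
(46 + 479)*S(19) = (46 + 479)*(19*(1 + 19)/(-27 + 19)) = 525*(19*20/(-8)) = 525*(19*(-1/8)*20) = 525*(-95/2) = -49875/2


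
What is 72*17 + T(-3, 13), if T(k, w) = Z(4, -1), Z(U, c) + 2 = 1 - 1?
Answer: 1222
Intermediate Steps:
Z(U, c) = -2 (Z(U, c) = -2 + (1 - 1) = -2 + 0 = -2)
T(k, w) = -2
72*17 + T(-3, 13) = 72*17 - 2 = 1224 - 2 = 1222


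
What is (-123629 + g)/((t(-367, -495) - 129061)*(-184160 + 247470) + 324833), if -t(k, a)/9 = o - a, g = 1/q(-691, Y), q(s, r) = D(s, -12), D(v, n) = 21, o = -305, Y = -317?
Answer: 2596208/173854530717 ≈ 1.4933e-5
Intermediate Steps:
q(s, r) = 21
g = 1/21 ≈ 0.047619
t(k, a) = 2745 + 9*a (t(k, a) = -9*(-305 - a) = 2745 + 9*a)
(-123629 + g)/((t(-367, -495) - 129061)*(-184160 + 247470) + 324833) = (-123629 + 1/21)/(((2745 + 9*(-495)) - 129061)*(-184160 + 247470) + 324833) = -2596208/(21*(((2745 - 4455) - 129061)*63310 + 324833)) = -2596208/(21*((-1710 - 129061)*63310 + 324833)) = -2596208/(21*(-130771*63310 + 324833)) = -2596208/(21*(-8279112010 + 324833)) = -2596208/21/(-8278787177) = -2596208/21*(-1/8278787177) = 2596208/173854530717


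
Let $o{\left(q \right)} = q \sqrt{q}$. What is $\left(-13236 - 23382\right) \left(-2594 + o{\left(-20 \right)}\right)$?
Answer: $94987092 + 1464720 i \sqrt{5} \approx 9.4987 \cdot 10^{7} + 3.2752 \cdot 10^{6} i$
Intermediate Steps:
$o{\left(q \right)} = q^{\frac{3}{2}}$
$\left(-13236 - 23382\right) \left(-2594 + o{\left(-20 \right)}\right) = \left(-13236 - 23382\right) \left(-2594 + \left(-20\right)^{\frac{3}{2}}\right) = - 36618 \left(-2594 - 40 i \sqrt{5}\right) = 94987092 + 1464720 i \sqrt{5}$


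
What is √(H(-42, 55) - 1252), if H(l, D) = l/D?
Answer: I*√3789610/55 ≈ 35.394*I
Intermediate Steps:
√(H(-42, 55) - 1252) = √(-42/55 - 1252) = √(-68902/55) = I*√3789610/55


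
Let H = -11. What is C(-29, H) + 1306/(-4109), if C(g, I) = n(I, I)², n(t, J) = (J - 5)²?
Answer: 269286118/4109 ≈ 65536.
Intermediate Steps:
n(t, J) = (-5 + J)²
C(g, I) = (-5 + I)⁴ (C(g, I) = ((-5 + I)²)² = (-5 + I)⁴)
C(-29, H) + 1306/(-4109) = (-5 - 11)⁴ + 1306/(-4109) = (-16)⁴ + 1306*(-1/4109) = 65536 - 1306/4109 = 269286118/4109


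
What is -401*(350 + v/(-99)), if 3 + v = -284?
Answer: -14009737/99 ≈ -1.4151e+5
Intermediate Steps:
v = -287 (v = -3 - 284 = -287)
-401*(350 + v/(-99)) = -401*(350 - 287/(-99)) = -401*(350 - 287*(-1/99)) = -401*(350 + 287/99) = -401*34937/99 = -14009737/99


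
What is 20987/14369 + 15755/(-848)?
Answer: -208586619/12184912 ≈ -17.118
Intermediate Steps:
20987/14369 + 15755/(-848) = 20987*(1/14369) + 15755*(-1/848) = 20987/14369 - 15755/848 = -208586619/12184912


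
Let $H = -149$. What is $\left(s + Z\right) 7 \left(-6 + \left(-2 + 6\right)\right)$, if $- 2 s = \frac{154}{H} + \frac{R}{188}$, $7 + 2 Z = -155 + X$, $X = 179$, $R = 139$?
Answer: $- \frac{3391115}{28012} \approx -121.06$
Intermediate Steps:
$Z = \frac{17}{2}$ ($Z = - \frac{7}{2} + \frac{-155 + 179}{2} = - \frac{7}{2} + \frac{1}{2} \cdot 24 = - \frac{7}{2} + 12 = \frac{17}{2} \approx 8.5$)
$s = \frac{8241}{56024}$ ($s = - \frac{\frac{154}{-149} + \frac{139}{188}}{2} = - \frac{154 \left(- \frac{1}{149}\right) + 139 \cdot \frac{1}{188}}{2} = - \frac{- \frac{154}{149} + \frac{139}{188}}{2} = \left(- \frac{1}{2}\right) \left(- \frac{8241}{28012}\right) = \frac{8241}{56024} \approx 0.1471$)
$\left(s + Z\right) 7 \left(-6 + \left(-2 + 6\right)\right) = \left(\frac{8241}{56024} + \frac{17}{2}\right) 7 \left(-6 + \left(-2 + 6\right)\right) = \frac{484445 \cdot 7 \left(-6 + 4\right)}{56024} = \frac{484445 \cdot 7 \left(-2\right)}{56024} = \frac{484445}{56024} \left(-14\right) = - \frac{3391115}{28012}$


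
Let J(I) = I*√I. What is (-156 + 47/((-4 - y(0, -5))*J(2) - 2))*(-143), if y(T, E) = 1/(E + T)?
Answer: 30929327/1394 + 638495*√2/1394 ≈ 22835.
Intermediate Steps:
J(I) = I^(3/2)
(-156 + 47/((-4 - y(0, -5))*J(2) - 2))*(-143) = (-156 + 47/((-4 - 1/(-5 + 0))*2^(3/2) - 2))*(-143) = (-156 + 47/((-4 - 1/(-5))*(2*√2) - 2))*(-143) = (-156 + 47/((-4 - 1*(-⅕))*(2*√2) - 2))*(-143) = (-156 + 47/((-4 + ⅕)*(2*√2) - 2))*(-143) = (-156 + 47/(-38*√2/5 - 2))*(-143) = (-156 + 47/(-2 - 38*√2/5))*(-143) = 22308 - 6721/(-2 - 38*√2/5)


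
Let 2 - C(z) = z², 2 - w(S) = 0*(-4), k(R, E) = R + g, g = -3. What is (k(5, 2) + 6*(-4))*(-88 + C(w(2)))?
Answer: 1980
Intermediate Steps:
k(R, E) = -3 + R (k(R, E) = R - 3 = -3 + R)
w(S) = 2 (w(S) = 2 - 0*(-4) = 2 - 1*0 = 2 + 0 = 2)
C(z) = 2 - z²
(k(5, 2) + 6*(-4))*(-88 + C(w(2))) = ((-3 + 5) + 6*(-4))*(-88 + (2 - 1*2²)) = (2 - 24)*(-88 + (2 - 1*4)) = -22*(-88 + (2 - 4)) = -22*(-88 - 2) = -22*(-90) = 1980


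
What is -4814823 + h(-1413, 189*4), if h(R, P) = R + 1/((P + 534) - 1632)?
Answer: -1647152713/342 ≈ -4.8162e+6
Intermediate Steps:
h(R, P) = R + 1/(-1098 + P) (h(R, P) = R + 1/((534 + P) - 1632) = R + 1/(-1098 + P))
-4814823 + h(-1413, 189*4) = -4814823 + (1 - 1098*(-1413) + (189*4)*(-1413))/(-1098 + 189*4) = -4814823 + (1 + 1551474 + 756*(-1413))/(-1098 + 756) = -4814823 + (1 + 1551474 - 1068228)/(-342) = -4814823 - 1/342*483247 = -4814823 - 483247/342 = -1647152713/342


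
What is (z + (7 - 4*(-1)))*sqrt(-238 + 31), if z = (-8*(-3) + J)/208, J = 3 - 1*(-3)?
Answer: 3477*I*sqrt(23)/104 ≈ 160.34*I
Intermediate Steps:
J = 6 (J = 3 + 3 = 6)
z = 15/104 (z = (-8*(-3) + 6)/208 = (24 + 6)*(1/208) = 30*(1/208) = 15/104 ≈ 0.14423)
(z + (7 - 4*(-1)))*sqrt(-238 + 31) = (15/104 + (7 - 4*(-1)))*sqrt(-238 + 31) = (15/104 + (7 + 4))*sqrt(-207) = (15/104 + 11)*(3*I*sqrt(23)) = 1159*(3*I*sqrt(23))/104 = 3477*I*sqrt(23)/104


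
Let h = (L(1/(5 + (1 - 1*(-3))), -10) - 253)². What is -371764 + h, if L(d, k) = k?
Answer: -302595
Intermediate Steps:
h = 69169 (h = (-10 - 253)² = (-263)² = 69169)
-371764 + h = -371764 + 69169 = -302595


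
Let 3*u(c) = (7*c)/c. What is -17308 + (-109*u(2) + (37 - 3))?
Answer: -52585/3 ≈ -17528.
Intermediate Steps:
u(c) = 7/3 (u(c) = ((7*c)/c)/3 = (⅓)*7 = 7/3)
-17308 + (-109*u(2) + (37 - 3)) = -17308 + (-109*7/3 + (37 - 3)) = -17308 + (-763/3 + 34) = -17308 - 661/3 = -52585/3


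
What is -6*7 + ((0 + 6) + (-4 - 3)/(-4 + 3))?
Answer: -29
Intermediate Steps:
-6*7 + ((0 + 6) + (-4 - 3)/(-4 + 3)) = -42 + (6 - 7/(-1)) = -42 + (6 - 7*(-1)) = -42 + (6 + 7) = -42 + 13 = -29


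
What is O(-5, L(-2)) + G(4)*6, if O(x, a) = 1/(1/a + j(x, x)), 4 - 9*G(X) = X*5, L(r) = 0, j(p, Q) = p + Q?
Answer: -32/3 ≈ -10.667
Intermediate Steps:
j(p, Q) = Q + p
G(X) = 4/9 - 5*X/9 (G(X) = 4/9 - X*5/9 = 4/9 - 5*X/9)
O(x, a) = 1/(1/a + 2*x) (O(x, a) = 1/(1/a + (x + x)) = 1/(1/a + 2*x))
O(-5, L(-2)) + G(4)*6 = 0/(1 + 2*0*(-5)) + (4/9 - 5/9*4)*6 = 0/(1 + 0) + (4/9 - 20/9)*6 = 0/1 - 16/9*6 = 0*1 - 32/3 = 0 - 32/3 = -32/3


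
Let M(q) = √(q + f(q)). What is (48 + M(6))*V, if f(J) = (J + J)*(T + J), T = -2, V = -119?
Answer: -5712 - 357*√6 ≈ -6586.5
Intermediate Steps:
f(J) = 2*J*(-2 + J) (f(J) = (J + J)*(-2 + J) = (2*J)*(-2 + J) = 2*J*(-2 + J))
M(q) = √(q + 2*q*(-2 + q))
(48 + M(6))*V = (48 + √(6*(-3 + 2*6)))*(-119) = (48 + √(6*(-3 + 12)))*(-119) = (48 + √(6*9))*(-119) = (48 + √54)*(-119) = (48 + 3*√6)*(-119) = -5712 - 357*√6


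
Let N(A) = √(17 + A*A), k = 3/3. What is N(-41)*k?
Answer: √1698 ≈ 41.207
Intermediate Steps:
k = 1 (k = 3*(⅓) = 1)
N(A) = √(17 + A²)
N(-41)*k = √(17 + (-41)²)*1 = √(17 + 1681)*1 = √1698*1 = √1698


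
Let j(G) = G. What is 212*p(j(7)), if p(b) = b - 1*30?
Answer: -4876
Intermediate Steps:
p(b) = -30 + b (p(b) = b - 30 = -30 + b)
212*p(j(7)) = 212*(-30 + 7) = 212*(-23) = -4876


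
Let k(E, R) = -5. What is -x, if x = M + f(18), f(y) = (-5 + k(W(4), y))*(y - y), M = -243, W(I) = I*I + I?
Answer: 243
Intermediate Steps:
W(I) = I + I² (W(I) = I² + I = I + I²)
f(y) = 0 (f(y) = (-5 - 5)*(y - y) = -10*0 = 0)
x = -243 (x = -243 + 0 = -243)
-x = -1*(-243) = 243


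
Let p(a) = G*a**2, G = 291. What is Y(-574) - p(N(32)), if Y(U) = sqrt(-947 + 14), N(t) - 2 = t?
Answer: -336396 + I*sqrt(933) ≈ -3.364e+5 + 30.545*I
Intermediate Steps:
N(t) = 2 + t
p(a) = 291*a**2
Y(U) = I*sqrt(933) (Y(U) = sqrt(-933) = I*sqrt(933))
Y(-574) - p(N(32)) = I*sqrt(933) - 291*(2 + 32)**2 = I*sqrt(933) - 291*34**2 = I*sqrt(933) - 291*1156 = I*sqrt(933) - 1*336396 = I*sqrt(933) - 336396 = -336396 + I*sqrt(933)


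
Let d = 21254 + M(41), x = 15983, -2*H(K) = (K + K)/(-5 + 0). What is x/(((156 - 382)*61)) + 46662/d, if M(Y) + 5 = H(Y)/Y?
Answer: 108448703/104621954 ≈ 1.0366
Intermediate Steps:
H(K) = K/5 (H(K) = -(K + K)/(2*(-5 + 0)) = -2*K/(2*(-5)) = -2*K*(-1)/(2*5) = -(-1)*K/5 = K/5)
M(Y) = -24/5 (M(Y) = -5 + (Y/5)/Y = -5 + ⅕ = -24/5)
d = 106246/5 (d = 21254 - 24/5 = 106246/5 ≈ 21249.)
x/(((156 - 382)*61)) + 46662/d = 15983/(((156 - 382)*61)) + 46662/(106246/5) = 15983/((-226*61)) + 46662*(5/106246) = 15983/(-13786) + 16665/7589 = 15983*(-1/13786) + 16665/7589 = -15983/13786 + 16665/7589 = 108448703/104621954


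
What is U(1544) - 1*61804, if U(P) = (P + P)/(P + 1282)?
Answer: -87327508/1413 ≈ -61803.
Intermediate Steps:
U(P) = 2*P/(1282 + P) (U(P) = (2*P)/(1282 + P) = 2*P/(1282 + P))
U(1544) - 1*61804 = 2*1544/(1282 + 1544) - 1*61804 = 2*1544/2826 - 61804 = 2*1544*(1/2826) - 61804 = 1544/1413 - 61804 = -87327508/1413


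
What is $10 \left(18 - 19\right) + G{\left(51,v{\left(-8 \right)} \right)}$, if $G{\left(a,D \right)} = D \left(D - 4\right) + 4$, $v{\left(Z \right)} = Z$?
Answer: $90$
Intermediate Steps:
$G{\left(a,D \right)} = 4 + D \left(-4 + D\right)$ ($G{\left(a,D \right)} = D \left(-4 + D\right) + 4 = 4 + D \left(-4 + D\right)$)
$10 \left(18 - 19\right) + G{\left(51,v{\left(-8 \right)} \right)} = 10 \left(18 - 19\right) + \left(4 + \left(-8\right)^{2} - -32\right) = 10 \left(-1\right) + \left(4 + 64 + 32\right) = -10 + 100 = 90$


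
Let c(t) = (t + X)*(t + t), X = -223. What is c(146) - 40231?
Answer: -62715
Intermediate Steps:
c(t) = 2*t*(-223 + t) (c(t) = (t - 223)*(t + t) = (-223 + t)*(2*t) = 2*t*(-223 + t))
c(146) - 40231 = 2*146*(-223 + 146) - 40231 = 2*146*(-77) - 40231 = -22484 - 40231 = -62715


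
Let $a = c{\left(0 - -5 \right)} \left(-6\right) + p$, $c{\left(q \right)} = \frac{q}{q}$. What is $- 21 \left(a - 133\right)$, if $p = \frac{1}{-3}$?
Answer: $2926$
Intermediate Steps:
$p = - \frac{1}{3} \approx -0.33333$
$c{\left(q \right)} = 1$
$a = - \frac{19}{3}$ ($a = 1 \left(-6\right) - \frac{1}{3} = -6 - \frac{1}{3} = - \frac{19}{3} \approx -6.3333$)
$- 21 \left(a - 133\right) = - 21 \left(- \frac{19}{3} - 133\right) = \left(-21\right) \left(- \frac{418}{3}\right) = 2926$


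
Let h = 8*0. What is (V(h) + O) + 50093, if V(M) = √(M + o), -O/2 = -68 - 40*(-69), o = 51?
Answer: 44709 + √51 ≈ 44716.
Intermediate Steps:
O = -5384 (O = -2*(-68 - 40*(-69)) = -2*(-68 + 2760) = -2*2692 = -5384)
h = 0
V(M) = √(51 + M) (V(M) = √(M + 51) = √(51 + M))
(V(h) + O) + 50093 = (√(51 + 0) - 5384) + 50093 = (√51 - 5384) + 50093 = (-5384 + √51) + 50093 = 44709 + √51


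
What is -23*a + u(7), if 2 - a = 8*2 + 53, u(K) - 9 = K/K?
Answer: 1551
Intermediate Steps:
u(K) = 10 (u(K) = 9 + K/K = 9 + 1 = 10)
a = -67 (a = 2 - (8*2 + 53) = 2 - (16 + 53) = 2 - 1*69 = 2 - 69 = -67)
-23*a + u(7) = -23*(-67) + 10 = 1541 + 10 = 1551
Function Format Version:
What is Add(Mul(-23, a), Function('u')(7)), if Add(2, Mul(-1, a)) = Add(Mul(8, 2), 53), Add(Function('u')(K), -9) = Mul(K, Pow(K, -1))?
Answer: 1551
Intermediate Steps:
Function('u')(K) = 10 (Function('u')(K) = Add(9, Mul(K, Pow(K, -1))) = Add(9, 1) = 10)
a = -67 (a = Add(2, Mul(-1, Add(Mul(8, 2), 53))) = Add(2, Mul(-1, Add(16, 53))) = Add(2, Mul(-1, 69)) = Add(2, -69) = -67)
Add(Mul(-23, a), Function('u')(7)) = Add(Mul(-23, -67), 10) = Add(1541, 10) = 1551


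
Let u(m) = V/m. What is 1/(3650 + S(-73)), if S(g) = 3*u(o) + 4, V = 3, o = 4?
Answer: 4/14625 ≈ 0.00027350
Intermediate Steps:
u(m) = 3/m
S(g) = 25/4 (S(g) = 3*(3/4) + 4 = 3*(3*(¼)) + 4 = 3*(¾) + 4 = 9/4 + 4 = 25/4)
1/(3650 + S(-73)) = 1/(3650 + 25/4) = 1/(14625/4) = 4/14625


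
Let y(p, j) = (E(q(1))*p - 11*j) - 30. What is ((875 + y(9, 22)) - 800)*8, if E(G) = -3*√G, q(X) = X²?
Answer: -1792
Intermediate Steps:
y(p, j) = -30 - 11*j - 3*p (y(p, j) = ((-3*√(1²))*p - 11*j) - 30 = ((-3*√1)*p - 11*j) - 30 = ((-3*1)*p - 11*j) - 30 = (-3*p - 11*j) - 30 = (-11*j - 3*p) - 30 = -30 - 11*j - 3*p)
((875 + y(9, 22)) - 800)*8 = ((875 + (-30 - 11*22 - 3*9)) - 800)*8 = ((875 + (-30 - 242 - 27)) - 800)*8 = ((875 - 299) - 800)*8 = (576 - 800)*8 = -224*8 = -1792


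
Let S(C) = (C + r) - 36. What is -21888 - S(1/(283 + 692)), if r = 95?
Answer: -21398326/975 ≈ -21947.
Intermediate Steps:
S(C) = 59 + C (S(C) = (C + 95) - 36 = (95 + C) - 36 = 59 + C)
-21888 - S(1/(283 + 692)) = -21888 - (59 + 1/(283 + 692)) = -21888 - (59 + 1/975) = -21888 - 1*57526/975 = -21888 - 57526/975 = -21398326/975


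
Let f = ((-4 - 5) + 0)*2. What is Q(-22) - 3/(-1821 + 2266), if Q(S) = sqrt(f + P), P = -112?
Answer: -3/445 + I*sqrt(130) ≈ -0.0067416 + 11.402*I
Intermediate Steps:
f = -18 (f = (-9 + 0)*2 = -9*2 = -18)
Q(S) = I*sqrt(130) (Q(S) = sqrt(-18 - 112) = sqrt(-130) = I*sqrt(130))
Q(-22) - 3/(-1821 + 2266) = I*sqrt(130) - 3/(-1821 + 2266) = I*sqrt(130) - 3/445 = -3/445 + I*sqrt(130)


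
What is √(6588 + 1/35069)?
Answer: √8102151440537/35069 ≈ 81.167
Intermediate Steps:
√(6588 + 1/35069) = √(231034573/35069) = √8102151440537/35069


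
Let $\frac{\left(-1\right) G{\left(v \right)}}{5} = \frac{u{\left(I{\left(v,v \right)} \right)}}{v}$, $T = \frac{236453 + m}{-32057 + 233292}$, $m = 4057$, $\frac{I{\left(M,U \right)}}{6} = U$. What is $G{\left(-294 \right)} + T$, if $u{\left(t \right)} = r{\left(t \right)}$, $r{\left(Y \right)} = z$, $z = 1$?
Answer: $\frac{14343223}{11832618} \approx 1.2122$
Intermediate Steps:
$I{\left(M,U \right)} = 6 U$
$r{\left(Y \right)} = 1$
$u{\left(t \right)} = 1$
$T = \frac{48102}{40247}$ ($T = \frac{236453 + 4057}{-32057 + 233292} = \frac{240510}{201235} = 240510 \cdot \frac{1}{201235} = \frac{48102}{40247} \approx 1.1952$)
$G{\left(v \right)} = - \frac{5}{v}$ ($G{\left(v \right)} = - 5 \cdot 1 \frac{1}{v} = - \frac{5}{v}$)
$G{\left(-294 \right)} + T = - \frac{5}{-294} + \frac{48102}{40247} = \left(-5\right) \left(- \frac{1}{294}\right) + \frac{48102}{40247} = \frac{5}{294} + \frac{48102}{40247} = \frac{14343223}{11832618}$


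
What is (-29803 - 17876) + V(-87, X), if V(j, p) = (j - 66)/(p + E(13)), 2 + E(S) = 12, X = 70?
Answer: -3814473/80 ≈ -47681.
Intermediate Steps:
E(S) = 10 (E(S) = -2 + 12 = 10)
V(j, p) = (-66 + j)/(10 + p) (V(j, p) = (j - 66)/(p + 10) = (-66 + j)/(10 + p))
(-29803 - 17876) + V(-87, X) = (-29803 - 17876) + (-66 - 87)/(10 + 70) = -47679 - 153/80 = -3814473/80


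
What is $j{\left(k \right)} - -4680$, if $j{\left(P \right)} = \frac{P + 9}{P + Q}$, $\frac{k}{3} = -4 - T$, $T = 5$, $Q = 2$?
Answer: $\frac{117018}{25} \approx 4680.7$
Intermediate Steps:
$k = -27$ ($k = 3 \left(-4 - 5\right) = 3 \left(-9\right) = -27$)
$j{\left(P \right)} = \frac{9 + P}{2 + P}$ ($j{\left(P \right)} = \frac{P + 9}{P + 2} = \frac{9 + P}{2 + P}$)
$j{\left(k \right)} - -4680 = \frac{9 - 27}{2 - 27} - -4680 = \frac{1}{-25} \left(-18\right) + 4680 = \left(- \frac{1}{25}\right) \left(-18\right) + 4680 = \frac{18}{25} + 4680 = \frac{117018}{25}$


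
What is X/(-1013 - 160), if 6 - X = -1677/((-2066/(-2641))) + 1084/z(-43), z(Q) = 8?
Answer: -2080705/1211709 ≈ -1.7172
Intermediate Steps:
X = 2080705/1033 (X = 6 - (-1677/((-2066/(-2641))) + 1084/8) = 6 - (-1677/((-2066*(-1/2641))) + 1084*(1/8)) = 6 - (-1677/2066/2641 + 271/2) = 6 - (-1677*2641/2066 + 271/2) = 6 - (-4428957/2066 + 271/2) = 6 - 1*(-2074507/1033) = 6 + 2074507/1033 = 2080705/1033 ≈ 2014.2)
X/(-1013 - 160) = 2080705/(1033*(-1013 - 160)) = (2080705/1033)/(-1173) = (2080705/1033)*(-1/1173) = -2080705/1211709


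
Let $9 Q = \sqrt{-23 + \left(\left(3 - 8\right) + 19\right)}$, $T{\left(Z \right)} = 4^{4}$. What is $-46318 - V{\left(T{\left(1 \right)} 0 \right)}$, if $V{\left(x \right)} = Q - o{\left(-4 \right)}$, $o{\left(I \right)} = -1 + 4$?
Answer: $-46315 - \frac{i}{3} \approx -46315.0 - 0.33333 i$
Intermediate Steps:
$o{\left(I \right)} = 3$
$T{\left(Z \right)} = 256$
$Q = \frac{i}{3}$ ($Q = \frac{\sqrt{-23 + \left(\left(3 - 8\right) + 19\right)}}{9} = \frac{\sqrt{-23 + \left(-5 + 19\right)}}{9} = \frac{\sqrt{-23 + 14}}{9} = \frac{\sqrt{-9}}{9} = \frac{3 i}{9} = \frac{i}{3} \approx 0.33333 i$)
$V{\left(x \right)} = -3 + \frac{i}{3}$ ($V{\left(x \right)} = \frac{i}{3} - 3 = -3 + \frac{i}{3}$)
$-46318 - V{\left(T{\left(1 \right)} 0 \right)} = -46318 - \left(-3 + \frac{i}{3}\right) = -46318 + \left(3 - \frac{i}{3}\right) = -46315 - \frac{i}{3}$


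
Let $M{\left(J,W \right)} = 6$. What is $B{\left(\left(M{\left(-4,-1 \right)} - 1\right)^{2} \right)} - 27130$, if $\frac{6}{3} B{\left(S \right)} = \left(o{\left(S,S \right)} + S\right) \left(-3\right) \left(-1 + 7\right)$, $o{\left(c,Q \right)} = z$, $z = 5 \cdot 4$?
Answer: $-27535$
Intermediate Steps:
$z = 20$
$o{\left(c,Q \right)} = 20$
$B{\left(S \right)} = -180 - 9 S$ ($B{\left(S \right)} = \frac{\left(20 + S\right) \left(-3\right) \left(-1 + 7\right)}{2} = \frac{\left(-60 - 3 S\right) 6}{2} = \frac{-360 - 18 S}{2} = -180 - 9 S$)
$B{\left(\left(M{\left(-4,-1 \right)} - 1\right)^{2} \right)} - 27130 = \left(-180 - 9 \left(6 - 1\right)^{2}\right) - 27130 = \left(-180 - 9 \cdot 5^{2}\right) - 27130 = \left(-180 - 225\right) - 27130 = -405 - 27130 = -27535$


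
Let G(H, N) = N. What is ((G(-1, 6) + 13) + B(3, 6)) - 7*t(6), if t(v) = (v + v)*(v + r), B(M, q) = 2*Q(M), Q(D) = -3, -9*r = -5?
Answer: -1613/3 ≈ -537.67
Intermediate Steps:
r = 5/9 (r = -1/9*(-5) = 5/9 ≈ 0.55556)
B(M, q) = -6 (B(M, q) = 2*(-3) = -6)
t(v) = 2*v*(5/9 + v) (t(v) = (v + v)*(v + 5/9) = (2*v)*(5/9 + v) = 2*v*(5/9 + v))
((G(-1, 6) + 13) + B(3, 6)) - 7*t(6) = ((6 + 13) - 6) - 14*6*(5 + 9*6)/9 = (19 - 6) - 14*6*(5 + 54)/9 = 13 - 14*6*59/9 = 13 - 7*236/3 = 13 - 1652/3 = -1613/3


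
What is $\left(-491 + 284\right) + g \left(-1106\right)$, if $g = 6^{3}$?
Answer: $-239103$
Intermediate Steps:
$g = 216$
$\left(-491 + 284\right) + g \left(-1106\right) = \left(-491 + 284\right) + 216 \left(-1106\right) = -207 - 238896 = -239103$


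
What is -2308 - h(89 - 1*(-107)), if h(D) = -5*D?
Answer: -1328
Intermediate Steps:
-2308 - h(89 - 1*(-107)) = -2308 - (-5)*(89 - 1*(-107)) = -2308 - (-5)*(89 + 107) = -2308 - (-5)*196 = -2308 - 1*(-980) = -2308 + 980 = -1328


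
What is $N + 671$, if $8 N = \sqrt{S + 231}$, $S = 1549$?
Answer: $671 + \frac{\sqrt{445}}{4} \approx 676.27$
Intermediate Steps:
$N = \frac{\sqrt{445}}{4}$ ($N = \frac{\sqrt{1549 + 231}}{8} = \frac{\sqrt{1780}}{8} = \frac{2 \sqrt{445}}{8} = \frac{\sqrt{445}}{4} \approx 5.2738$)
$N + 671 = \frac{\sqrt{445}}{4} + 671 = 671 + \frac{\sqrt{445}}{4}$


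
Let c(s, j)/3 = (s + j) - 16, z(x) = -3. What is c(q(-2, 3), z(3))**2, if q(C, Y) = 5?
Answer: 1764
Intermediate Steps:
c(s, j) = -48 + 3*j + 3*s (c(s, j) = 3*((s + j) - 16) = 3*((j + s) - 16) = 3*(-16 + j + s) = -48 + 3*j + 3*s)
c(q(-2, 3), z(3))**2 = (-48 + 3*(-3) + 3*5)**2 = (-48 - 9 + 15)**2 = (-42)**2 = 1764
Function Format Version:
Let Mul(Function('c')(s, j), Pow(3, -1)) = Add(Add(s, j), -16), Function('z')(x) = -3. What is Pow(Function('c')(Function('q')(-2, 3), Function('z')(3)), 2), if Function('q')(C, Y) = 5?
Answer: 1764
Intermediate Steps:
Function('c')(s, j) = Add(-48, Mul(3, j), Mul(3, s)) (Function('c')(s, j) = Mul(3, Add(Add(s, j), -16)) = Mul(3, Add(Add(j, s), -16)) = Mul(3, Add(-16, j, s)) = Add(-48, Mul(3, j), Mul(3, s)))
Pow(Function('c')(Function('q')(-2, 3), Function('z')(3)), 2) = Pow(Add(-48, Mul(3, -3), Mul(3, 5)), 2) = Pow(Add(-48, -9, 15), 2) = Pow(-42, 2) = 1764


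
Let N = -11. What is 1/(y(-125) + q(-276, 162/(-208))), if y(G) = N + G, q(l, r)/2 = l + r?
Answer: -52/35857 ≈ -0.0014502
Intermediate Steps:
q(l, r) = 2*l + 2*r (q(l, r) = 2*(l + r) = 2*l + 2*r)
y(G) = -11 + G
1/(y(-125) + q(-276, 162/(-208))) = 1/((-11 - 125) + (2*(-276) + 2*(162/(-208)))) = 1/(-136 + (-552 + 2*(162*(-1/208)))) = 1/(-136 + (-552 + 2*(-81/104))) = 1/(-136 + (-552 - 81/52)) = 1/(-136 - 28785/52) = 1/(-35857/52) = -52/35857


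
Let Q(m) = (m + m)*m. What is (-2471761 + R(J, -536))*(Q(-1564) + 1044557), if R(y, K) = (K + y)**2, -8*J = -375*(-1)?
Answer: -810064265762115/64 ≈ -1.2657e+13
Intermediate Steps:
J = -375/8 (J = -(-375)*(-1)/8 = -1/8*375 = -375/8 ≈ -46.875)
Q(m) = 2*m**2 (Q(m) = (2*m)*m = 2*m**2)
(-2471761 + R(J, -536))*(Q(-1564) + 1044557) = (-2471761 + (-536 - 375/8)**2)*(2*(-1564)**2 + 1044557) = (-2471761 + (-4663/8)**2)*(2*2446096 + 1044557) = (-2471761 + 21743569/64)*(4892192 + 1044557) = -136449135/64*5936749 = -810064265762115/64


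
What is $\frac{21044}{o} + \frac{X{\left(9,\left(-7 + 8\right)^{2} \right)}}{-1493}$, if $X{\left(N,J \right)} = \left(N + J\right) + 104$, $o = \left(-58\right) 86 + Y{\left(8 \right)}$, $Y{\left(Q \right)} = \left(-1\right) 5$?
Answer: $- \frac{31987894}{7454549} \approx -4.2911$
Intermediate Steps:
$Y{\left(Q \right)} = -5$
$o = -4993$ ($o = \left(-58\right) 86 - 5 = -4988 - 5 = -4993$)
$X{\left(N,J \right)} = 104 + J + N$ ($X{\left(N,J \right)} = \left(J + N\right) + 104 = 104 + J + N$)
$\frac{21044}{o} + \frac{X{\left(9,\left(-7 + 8\right)^{2} \right)}}{-1493} = \frac{21044}{-4993} + \frac{104 + \left(-7 + 8\right)^{2} + 9}{-1493} = 21044 \left(- \frac{1}{4993}\right) + \left(104 + 1^{2} + 9\right) \left(- \frac{1}{1493}\right) = - \frac{21044}{4993} + \left(104 + 1 + 9\right) \left(- \frac{1}{1493}\right) = - \frac{21044}{4993} + 114 \left(- \frac{1}{1493}\right) = - \frac{21044}{4993} - \frac{114}{1493} = - \frac{31987894}{7454549}$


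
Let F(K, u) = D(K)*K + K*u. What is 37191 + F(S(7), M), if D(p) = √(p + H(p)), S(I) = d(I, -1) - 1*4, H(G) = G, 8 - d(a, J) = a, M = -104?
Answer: 37503 - 3*I*√6 ≈ 37503.0 - 7.3485*I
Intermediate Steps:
d(a, J) = 8 - a
S(I) = 4 - I (S(I) = (8 - I) - 1*4 = (8 - I) - 4 = 4 - I)
D(p) = √2*√p (D(p) = √(p + p) = √(2*p) = √2*√p)
F(K, u) = K*u + √2*K^(3/2) (F(K, u) = (√2*√K)*K + K*u = √2*K^(3/2) + K*u = K*u + √2*K^(3/2))
37191 + F(S(7), M) = 37191 + (4 - 1*7)*(-104 + √2*√(4 - 1*7)) = 37191 + (4 - 7)*(-104 + √2*√(4 - 7)) = 37191 - 3*(-104 + √2*√(-3)) = 37191 - 3*(-104 + √2*(I*√3)) = 37191 - 3*(-104 + I*√6) = 37191 + (312 - 3*I*√6) = 37503 - 3*I*√6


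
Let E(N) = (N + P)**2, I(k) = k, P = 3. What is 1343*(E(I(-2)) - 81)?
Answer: -107440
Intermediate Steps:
E(N) = (3 + N)**2 (E(N) = (N + 3)**2 = (3 + N)**2)
1343*(E(I(-2)) - 81) = 1343*((3 - 2)**2 - 81) = 1343*(1**2 - 81) = 1343*(1 - 81) = 1343*(-80) = -107440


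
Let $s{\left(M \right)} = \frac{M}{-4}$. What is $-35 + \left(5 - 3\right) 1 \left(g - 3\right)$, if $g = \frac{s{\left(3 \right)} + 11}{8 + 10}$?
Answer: $- \frac{1435}{36} \approx -39.861$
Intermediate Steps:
$s{\left(M \right)} = - \frac{M}{4}$ ($s{\left(M \right)} = M \left(- \frac{1}{4}\right) = - \frac{M}{4}$)
$g = \frac{41}{72}$ ($g = \frac{\left(- \frac{1}{4}\right) 3 + 11}{8 + 10} = \frac{- \frac{3}{4} + 11}{18} = \frac{41}{4} \cdot \frac{1}{18} = \frac{41}{72} \approx 0.56944$)
$-35 + \left(5 - 3\right) 1 \left(g - 3\right) = -35 + \left(5 - 3\right) 1 \left(\frac{41}{72} - 3\right) = -35 + 2 \cdot 1 \left(\frac{41}{72} - 3\right) = -35 + 2 \left(- \frac{175}{72}\right) = -35 - \frac{175}{36} = - \frac{1435}{36}$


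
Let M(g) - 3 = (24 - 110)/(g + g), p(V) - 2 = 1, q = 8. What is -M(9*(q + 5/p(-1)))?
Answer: -218/87 ≈ -2.5057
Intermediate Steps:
p(V) = 3 (p(V) = 2 + 1 = 3)
M(g) = 3 - 43/g (M(g) = 3 + (24 - 110)/(g + g) = 3 - 86*1/(2*g) = 3 - 43/g)
-M(9*(q + 5/p(-1))) = -(3 - 43*1/(9*(8 + 5/3))) = -(3 - 43/(9*(29/3))) = -(3 - 43/87) = -1*218/87 = -218/87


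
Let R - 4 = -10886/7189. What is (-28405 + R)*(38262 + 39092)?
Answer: -15794578703950/7189 ≈ -2.1970e+9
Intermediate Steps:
R = 17870/7189 (R = 4 - 10886/7189 = 17870/7189 ≈ 2.4857)
(-28405 + R)*(38262 + 39092) = (-28405 + 17870/7189)*(38262 + 39092) = -204185675/7189*77354 = -15794578703950/7189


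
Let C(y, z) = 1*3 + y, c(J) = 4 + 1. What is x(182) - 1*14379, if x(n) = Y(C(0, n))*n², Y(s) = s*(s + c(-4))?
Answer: 780597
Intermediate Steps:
c(J) = 5
C(y, z) = 3 + y
Y(s) = s*(5 + s) (Y(s) = s*(s + 5) = s*(5 + s))
x(n) = 24*n² (x(n) = ((3 + 0)*(5 + (3 + 0)))*n² = (3*(5 + 3))*n² = (3*8)*n² = 24*n²)
x(182) - 1*14379 = 24*182² - 1*14379 = 24*33124 - 14379 = 794976 - 14379 = 780597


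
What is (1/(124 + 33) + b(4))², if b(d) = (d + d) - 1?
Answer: 1210000/24649 ≈ 49.089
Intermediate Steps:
b(d) = -1 + 2*d (b(d) = 2*d - 1 = -1 + 2*d)
(1/(124 + 33) + b(4))² = (1/(124 + 33) + (-1 + 2*4))² = (1/157 + (-1 + 8))² = (1/157 + 7)² = (1100/157)² = 1210000/24649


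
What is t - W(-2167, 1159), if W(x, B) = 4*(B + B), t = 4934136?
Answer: 4924864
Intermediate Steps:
W(x, B) = 8*B (W(x, B) = 4*(2*B) = 8*B)
t - W(-2167, 1159) = 4934136 - 8*1159 = 4934136 - 1*9272 = 4934136 - 9272 = 4924864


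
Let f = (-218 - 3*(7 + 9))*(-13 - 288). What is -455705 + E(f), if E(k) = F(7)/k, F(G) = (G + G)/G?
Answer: -18243238264/40033 ≈ -4.5571e+5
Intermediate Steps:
F(G) = 2 (F(G) = (2*G)/G = 2)
f = 80066 (f = (-218 - 3*16)*(-301) = (-218 - 48)*(-301) = -266*(-301) = 80066)
E(k) = 2/k
-455705 + E(f) = -455705 + 2/80066 = -455705 + 2*(1/80066) = -455705 + 1/40033 = -18243238264/40033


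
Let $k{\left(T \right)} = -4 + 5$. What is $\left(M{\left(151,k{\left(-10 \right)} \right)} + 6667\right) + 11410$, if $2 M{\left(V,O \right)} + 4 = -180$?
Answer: $17985$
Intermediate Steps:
$k{\left(T \right)} = 1$
$M{\left(V,O \right)} = -92$ ($M{\left(V,O \right)} = -2 + \frac{1}{2} \left(-180\right) = -2 - 90 = -92$)
$\left(M{\left(151,k{\left(-10 \right)} \right)} + 6667\right) + 11410 = \left(-92 + 6667\right) + 11410 = 6575 + 11410 = 17985$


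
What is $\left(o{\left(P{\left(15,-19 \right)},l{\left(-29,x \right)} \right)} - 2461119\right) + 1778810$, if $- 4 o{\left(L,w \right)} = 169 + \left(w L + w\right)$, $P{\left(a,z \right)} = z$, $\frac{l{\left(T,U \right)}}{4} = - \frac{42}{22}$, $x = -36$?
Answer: $- \frac{30024967}{44} \approx -6.8239 \cdot 10^{5}$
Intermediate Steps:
$l{\left(T,U \right)} = - \frac{84}{11}$ ($l{\left(T,U \right)} = 4 \left(- \frac{42}{22}\right) = 4 \left(\left(-42\right) \frac{1}{22}\right) = 4 \left(- \frac{21}{11}\right) = - \frac{84}{11}$)
$o{\left(L,w \right)} = - \frac{169}{4} - \frac{w}{4} - \frac{L w}{4}$ ($o{\left(L,w \right)} = - \frac{169 + \left(w L + w\right)}{4} = - \frac{169 + \left(L w + w\right)}{4} = - \frac{169 + \left(w + L w\right)}{4} = - \frac{169 + w + L w}{4} = - \frac{169}{4} - \frac{w}{4} - \frac{L w}{4}$)
$\left(o{\left(P{\left(15,-19 \right)},l{\left(-29,x \right)} \right)} - 2461119\right) + 1778810 = \left(\left(- \frac{169}{4} - - \frac{21}{11} - \left(- \frac{19}{4}\right) \left(- \frac{84}{11}\right)\right) - 2461119\right) + 1778810 = \left(\left(- \frac{169}{4} + \frac{21}{11} - \frac{399}{11}\right) - 2461119\right) + 1778810 = \left(- \frac{3371}{44} - 2461119\right) + 1778810 = - \frac{108292607}{44} + 1778810 = - \frac{30024967}{44}$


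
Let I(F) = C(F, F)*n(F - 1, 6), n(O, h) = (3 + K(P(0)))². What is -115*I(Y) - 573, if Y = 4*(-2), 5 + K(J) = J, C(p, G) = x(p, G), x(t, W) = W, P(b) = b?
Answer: 3107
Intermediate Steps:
C(p, G) = G
K(J) = -5 + J
Y = -8
n(O, h) = 4 (n(O, h) = (3 + (-5 + 0))² = (3 - 5)² = (-2)² = 4)
I(F) = 4*F (I(F) = F*4 = 4*F)
-115*I(Y) - 573 = -460*(-8) - 573 = -115*(-32) - 573 = 3680 - 573 = 3107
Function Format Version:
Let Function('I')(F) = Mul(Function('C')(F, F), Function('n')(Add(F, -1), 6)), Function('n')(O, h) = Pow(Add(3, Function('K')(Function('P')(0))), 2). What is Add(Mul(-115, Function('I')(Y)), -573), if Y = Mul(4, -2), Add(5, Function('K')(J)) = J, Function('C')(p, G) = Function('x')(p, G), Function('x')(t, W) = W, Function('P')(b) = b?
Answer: 3107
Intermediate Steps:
Function('C')(p, G) = G
Function('K')(J) = Add(-5, J)
Y = -8
Function('n')(O, h) = 4 (Function('n')(O, h) = Pow(Add(3, Add(-5, 0)), 2) = Pow(Add(3, -5), 2) = Pow(-2, 2) = 4)
Function('I')(F) = Mul(4, F) (Function('I')(F) = Mul(F, 4) = Mul(4, F))
Add(Mul(-115, Function('I')(Y)), -573) = Add(Mul(-115, Mul(4, -8)), -573) = Add(Mul(-115, -32), -573) = Add(3680, -573) = 3107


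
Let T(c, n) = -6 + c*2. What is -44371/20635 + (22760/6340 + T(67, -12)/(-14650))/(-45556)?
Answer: -469383229662577/218281509652150 ≈ -2.1504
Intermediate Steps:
T(c, n) = -6 + 2*c
-44371/20635 + (22760/6340 + T(67, -12)/(-14650))/(-45556) = -44371/20635 + (22760/6340 + (-6 + 2*67)/(-14650))/(-45556) = -44371*1/20635 + (22760*(1/6340) + (-6 + 134)*(-1/14650))*(-1/45556) = -44371/20635 + (1138/317 + 128*(-1/14650))*(-1/45556) = -44371/20635 + (1138/317 - 64/7325)*(-1/45556) = -44371/20635 + (8315562/2322025)*(-1/45556) = -44371/20635 - 4157781/52891085450 = -469383229662577/218281509652150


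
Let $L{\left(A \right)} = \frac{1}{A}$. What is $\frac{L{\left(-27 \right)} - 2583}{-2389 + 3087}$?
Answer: $- \frac{34871}{9423} \approx -3.7006$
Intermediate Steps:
$\frac{L{\left(-27 \right)} - 2583}{-2389 + 3087} = \frac{\frac{1}{-27} - 2583}{-2389 + 3087} = \frac{- \frac{1}{27} - 2583}{698} = \left(- \frac{69742}{27}\right) \frac{1}{698} = - \frac{34871}{9423}$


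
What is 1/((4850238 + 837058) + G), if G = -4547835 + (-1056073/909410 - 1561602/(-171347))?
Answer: 155824675270/177557379489363959 ≈ 8.7760e-7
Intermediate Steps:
G = -708663672875005961/155824675270 (G = -4547835 + (-1056073*1/909410 - 1561602*(-1/171347)) = -4547835 + (-1056073/909410 + 1561602/171347) = -4547835 + 1239181534489/155824675270 = -708663672875005961/155824675270 ≈ -4.5478e+6)
1/((4850238 + 837058) + G) = 1/((4850238 + 837058) - 708663672875005961/155824675270) = 1/(5687296 - 708663672875005961/155824675270) = 1/(177557379489363959/155824675270) = 155824675270/177557379489363959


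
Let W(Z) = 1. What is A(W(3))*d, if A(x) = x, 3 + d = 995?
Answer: 992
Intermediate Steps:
d = 992 (d = -3 + 995 = 992)
A(W(3))*d = 1*992 = 992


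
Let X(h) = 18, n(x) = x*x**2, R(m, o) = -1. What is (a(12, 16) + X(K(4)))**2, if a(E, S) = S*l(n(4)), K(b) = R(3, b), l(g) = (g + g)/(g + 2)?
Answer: 2617924/1089 ≈ 2404.0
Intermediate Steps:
n(x) = x**3
l(g) = 2*g/(2 + g) (l(g) = (2*g)/(2 + g) = 2*g/(2 + g))
K(b) = -1
a(E, S) = 64*S/33 (a(E, S) = S*(2*4**3/(2 + 4**3)) = S*(2*64/(2 + 64)) = S*(2*64/66) = S*(2*64*(1/66)) = S*(64/33) = 64*S/33)
(a(12, 16) + X(K(4)))**2 = ((64/33)*16 + 18)**2 = (1024/33 + 18)**2 = (1618/33)**2 = 2617924/1089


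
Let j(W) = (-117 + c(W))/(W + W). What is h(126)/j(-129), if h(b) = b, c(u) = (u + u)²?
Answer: -1204/2461 ≈ -0.48923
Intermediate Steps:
c(u) = 4*u² (c(u) = (2*u)² = 4*u²)
j(W) = (-117 + 4*W²)/(2*W) (j(W) = (-117 + 4*W²)/(W + W) = (-117 + 4*W²)/((2*W)) = (-117 + 4*W²)*(1/(2*W)) = (-117 + 4*W²)/(2*W))
h(126)/j(-129) = 126/(2*(-129) - 117/2/(-129)) = 126/(-258 - 117/2*(-1/129)) = 126/(-258 + 39/86) = 126/(-22149/86) = 126*(-86/22149) = -1204/2461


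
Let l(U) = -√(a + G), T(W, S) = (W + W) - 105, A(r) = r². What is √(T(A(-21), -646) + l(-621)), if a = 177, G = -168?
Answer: 3*√86 ≈ 27.821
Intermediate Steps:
T(W, S) = -105 + 2*W (T(W, S) = 2*W - 105 = -105 + 2*W)
l(U) = -3 (l(U) = -√(177 - 168) = -√9 = -1*3 = -3)
√(T(A(-21), -646) + l(-621)) = √((-105 + 2*(-21)²) - 3) = √((-105 + 2*441) - 3) = √((-105 + 882) - 3) = √(777 - 3) = √774 = 3*√86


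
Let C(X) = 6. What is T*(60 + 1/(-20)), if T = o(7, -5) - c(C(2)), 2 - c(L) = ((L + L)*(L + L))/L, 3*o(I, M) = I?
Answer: 87527/60 ≈ 1458.8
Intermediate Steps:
o(I, M) = I/3
c(L) = 2 - 4*L (c(L) = 2 - (L + L)*(L + L)/L = 2 - (2*L)*(2*L)/L = 2 - 4*L²/L = 2 - 4*L)
T = 73/3 (T = (⅓)*7 - (2 - 4*6) = 7/3 - (2 - 24) = 7/3 - 1*(-22) = 7/3 + 22 = 73/3 ≈ 24.333)
T*(60 + 1/(-20)) = 73*(60 + 1/(-20))/3 = 73*(60 - 1/20)/3 = (73/3)*(1199/20) = 87527/60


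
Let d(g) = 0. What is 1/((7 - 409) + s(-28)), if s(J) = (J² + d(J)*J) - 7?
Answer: 1/375 ≈ 0.0026667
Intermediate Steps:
s(J) = -7 + J² (s(J) = (J² + 0*J) - 7 = (J² + 0) - 7 = J² - 7 = -7 + J²)
1/((7 - 409) + s(-28)) = 1/((7 - 409) + (-7 + (-28)²)) = 1/(-402 + (-7 + 784)) = 1/(-402 + 777) = 1/375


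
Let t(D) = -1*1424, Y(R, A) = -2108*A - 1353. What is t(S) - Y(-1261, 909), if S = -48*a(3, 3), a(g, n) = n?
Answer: 1916101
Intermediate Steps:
Y(R, A) = -1353 - 2108*A
S = -144 (S = -48*3 = -144)
t(D) = -1424
t(S) - Y(-1261, 909) = -1424 - (-1353 - 2108*909) = -1424 - (-1353 - 1916172) = -1424 - 1*(-1917525) = -1424 + 1917525 = 1916101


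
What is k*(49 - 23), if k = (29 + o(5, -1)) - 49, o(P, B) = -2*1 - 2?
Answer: -624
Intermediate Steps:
o(P, B) = -4 (o(P, B) = -2 - 2 = -4)
k = -24 (k = (29 - 4) - 49 = 25 - 49 = -24)
k*(49 - 23) = -24*(49 - 23) = -24*26 = -624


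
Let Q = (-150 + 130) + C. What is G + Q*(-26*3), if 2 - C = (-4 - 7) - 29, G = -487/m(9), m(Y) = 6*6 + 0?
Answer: -62263/36 ≈ -1729.5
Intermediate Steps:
m(Y) = 36 (m(Y) = 36 + 0 = 36)
G = -487/36 ≈ -13.528
C = 42 (C = 2 - ((-4 - 7) - 29) = 2 - (-11 - 29) = 2 - 1*(-40) = 2 + 40 = 42)
Q = 22 (Q = (-150 + 130) + 42 = -20 + 42 = 22)
G + Q*(-26*3) = -487/36 + 22*(-26*3) = -487/36 + 22*(-78) = -487/36 - 1716 = -62263/36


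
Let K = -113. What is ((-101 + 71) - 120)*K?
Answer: 16950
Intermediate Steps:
((-101 + 71) - 120)*K = ((-101 + 71) - 120)*(-113) = (-30 - 120)*(-113) = -150*(-113) = 16950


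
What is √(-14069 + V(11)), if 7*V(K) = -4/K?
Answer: I*√83415409/77 ≈ 118.61*I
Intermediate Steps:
V(K) = -4/(7*K) (V(K) = (-4/K)/7 = -4/(7*K))
√(-14069 + V(11)) = √(-14069 - 4/7/11) = √(-14069 - 4/7*1/11) = √(-14069 - 4/77) = √(-1083317/77) = I*√83415409/77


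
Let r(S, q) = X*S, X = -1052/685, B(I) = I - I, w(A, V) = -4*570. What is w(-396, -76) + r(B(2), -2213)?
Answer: -2280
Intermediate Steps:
w(A, V) = -2280
B(I) = 0
X = -1052/685 (X = -1052*1/685 = -1052/685 ≈ -1.5358)
r(S, q) = -1052*S/685
w(-396, -76) + r(B(2), -2213) = -2280 - 1052/685*0 = -2280 + 0 = -2280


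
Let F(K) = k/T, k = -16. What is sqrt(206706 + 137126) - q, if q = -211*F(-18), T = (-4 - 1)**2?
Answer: -3376/25 + 2*sqrt(85958) ≈ 451.33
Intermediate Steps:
T = 25 (T = (-5)**2 = 25)
F(K) = -16/25
q = 3376/25 (q = -211*(-16/25) = 3376/25 ≈ 135.04)
sqrt(206706 + 137126) - q = sqrt(206706 + 137126) - 1*3376/25 = sqrt(343832) - 3376/25 = 2*sqrt(85958) - 3376/25 = -3376/25 + 2*sqrt(85958)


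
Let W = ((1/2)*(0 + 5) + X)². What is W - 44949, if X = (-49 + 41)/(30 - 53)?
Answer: -95094923/2116 ≈ -44941.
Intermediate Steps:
X = 8/23 (X = -8/(-23) = -8*(-1/23) = 8/23 ≈ 0.34783)
W = 17161/2116 (W = ((1/2)*(0 + 5) + 8/23)² = ((1*(½))*5 + 8/23)² = ((½)*5 + 8/23)² = (5/2 + 8/23)² = (131/46)² = 17161/2116 ≈ 8.1101)
W - 44949 = 17161/2116 - 44949 = -95094923/2116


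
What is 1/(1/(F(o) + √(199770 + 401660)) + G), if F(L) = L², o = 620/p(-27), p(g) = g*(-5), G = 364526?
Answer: 23285056167698900/8488008383769407146171 - 531441*√601430/42440041918847035730855 ≈ 2.7433e-6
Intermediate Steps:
p(g) = -5*g
o = 124/27 (o = 620/((-5*(-27))) = 620/135 = 620*(1/135) = 124/27 ≈ 4.5926)
1/(1/(F(o) + √(199770 + 401660)) + G) = 1/(1/((124/27)² + √(199770 + 401660)) + 364526) = 1/(1/(15376/729 + √601430) + 364526) = 1/(364526 + 1/(15376/729 + √601430))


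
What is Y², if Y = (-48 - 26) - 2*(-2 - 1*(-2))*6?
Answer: 5476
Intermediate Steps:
Y = -74 (Y = -74 - 2*(-2 + 2)*6 = -74 - 2*0*6 = -74 - 0*6 = -74 - 1*0 = -74 + 0 = -74)
Y² = (-74)² = 5476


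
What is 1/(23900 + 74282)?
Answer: 1/98182 ≈ 1.0185e-5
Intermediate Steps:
1/(23900 + 74282) = 1/98182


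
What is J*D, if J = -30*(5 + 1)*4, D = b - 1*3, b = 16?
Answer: -9360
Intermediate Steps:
D = 13 (D = 16 - 1*3 = 16 - 3 = 13)
J = -720 (J = -30*6*4 = -10*18*4 = -180*4 = -720)
J*D = -720*13 = -9360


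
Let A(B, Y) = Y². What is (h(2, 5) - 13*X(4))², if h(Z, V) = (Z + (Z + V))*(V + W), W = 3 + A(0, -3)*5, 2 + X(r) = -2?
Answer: 279841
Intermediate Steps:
X(r) = -4 (X(r) = -2 - 2 = -4)
W = 48 (W = 3 + (-3)²*5 = 3 + 9*5 = 3 + 45 = 48)
h(Z, V) = (48 + V)*(V + 2*Z) (h(Z, V) = (Z + (Z + V))*(V + 48) = (Z + (V + Z))*(48 + V) = (V + 2*Z)*(48 + V) = (48 + V)*(V + 2*Z))
(h(2, 5) - 13*X(4))² = ((5² + 48*5 + 96*2 + 2*5*2) - 13*(-4))² = ((25 + 240 + 192 + 20) + 52)² = (477 + 52)² = 529² = 279841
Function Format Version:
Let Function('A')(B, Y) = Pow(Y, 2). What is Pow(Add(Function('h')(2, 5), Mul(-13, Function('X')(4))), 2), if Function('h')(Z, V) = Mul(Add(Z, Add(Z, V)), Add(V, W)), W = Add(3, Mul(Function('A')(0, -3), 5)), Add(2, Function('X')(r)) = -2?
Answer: 279841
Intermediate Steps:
Function('X')(r) = -4 (Function('X')(r) = Add(-2, -2) = -4)
W = 48 (W = Add(3, Mul(Pow(-3, 2), 5)) = Add(3, Mul(9, 5)) = Add(3, 45) = 48)
Function('h')(Z, V) = Mul(Add(48, V), Add(V, Mul(2, Z))) (Function('h')(Z, V) = Mul(Add(Z, Add(Z, V)), Add(V, 48)) = Mul(Add(Z, Add(V, Z)), Add(48, V)) = Mul(Add(V, Mul(2, Z)), Add(48, V)) = Mul(Add(48, V), Add(V, Mul(2, Z))))
Pow(Add(Function('h')(2, 5), Mul(-13, Function('X')(4))), 2) = Pow(Add(Add(Pow(5, 2), Mul(48, 5), Mul(96, 2), Mul(2, 5, 2)), Mul(-13, -4)), 2) = Pow(Add(Add(25, 240, 192, 20), 52), 2) = Pow(Add(477, 52), 2) = Pow(529, 2) = 279841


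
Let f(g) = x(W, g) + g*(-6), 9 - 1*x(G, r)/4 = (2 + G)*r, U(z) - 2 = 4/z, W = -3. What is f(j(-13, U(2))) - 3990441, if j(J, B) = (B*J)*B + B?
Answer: -3989997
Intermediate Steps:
U(z) = 2 + 4/z
j(J, B) = B + J*B² (j(J, B) = J*B² + B = B + J*B²)
x(G, r) = 36 - 4*r*(2 + G) (x(G, r) = 36 - 4*(2 + G)*r = 36 - 4*r*(2 + G))
f(g) = 36 - 2*g (f(g) = (36 - 8*g - 4*(-3)*g) + g*(-6) = (36 - 8*g + 12*g) - 6*g = (36 + 4*g) - 6*g = 36 - 2*g)
f(j(-13, U(2))) - 3990441 = (36 - 2*(2 + 4/2)*(1 + (2 + 4/2)*(-13))) - 3990441 = (36 - 2*(2 + 4*(½))*(1 + (2 + 4*(½))*(-13))) - 3990441 = (36 - 2*(2 + 2)*(1 + (2 + 2)*(-13))) - 3990441 = (36 - 8*(1 + 4*(-13))) - 3990441 = (36 - 8*(1 - 52)) - 3990441 = (36 - 8*(-51)) - 3990441 = (36 - 2*(-204)) - 3990441 = (36 + 408) - 3990441 = 444 - 3990441 = -3989997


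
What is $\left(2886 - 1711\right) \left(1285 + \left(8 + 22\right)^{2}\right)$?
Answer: $2567375$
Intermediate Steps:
$\left(2886 - 1711\right) \left(1285 + \left(8 + 22\right)^{2}\right) = 1175 \left(1285 + 30^{2}\right) = 1175 \left(1285 + 900\right) = 1175 \cdot 2185 = 2567375$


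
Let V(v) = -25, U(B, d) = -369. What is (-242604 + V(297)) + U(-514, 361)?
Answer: -242998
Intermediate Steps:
(-242604 + V(297)) + U(-514, 361) = (-242604 - 25) - 369 = -242629 - 369 = -242998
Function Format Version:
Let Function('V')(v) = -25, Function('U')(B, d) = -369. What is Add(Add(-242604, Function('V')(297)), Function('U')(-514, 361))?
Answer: -242998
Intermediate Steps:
Add(Add(-242604, Function('V')(297)), Function('U')(-514, 361)) = Add(Add(-242604, -25), -369) = Add(-242629, -369) = -242998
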